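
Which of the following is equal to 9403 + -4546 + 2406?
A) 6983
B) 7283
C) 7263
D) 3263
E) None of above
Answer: C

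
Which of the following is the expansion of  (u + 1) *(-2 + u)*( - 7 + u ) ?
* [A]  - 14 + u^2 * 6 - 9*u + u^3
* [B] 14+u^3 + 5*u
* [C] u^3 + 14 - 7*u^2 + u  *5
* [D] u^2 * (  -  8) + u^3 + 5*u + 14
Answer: D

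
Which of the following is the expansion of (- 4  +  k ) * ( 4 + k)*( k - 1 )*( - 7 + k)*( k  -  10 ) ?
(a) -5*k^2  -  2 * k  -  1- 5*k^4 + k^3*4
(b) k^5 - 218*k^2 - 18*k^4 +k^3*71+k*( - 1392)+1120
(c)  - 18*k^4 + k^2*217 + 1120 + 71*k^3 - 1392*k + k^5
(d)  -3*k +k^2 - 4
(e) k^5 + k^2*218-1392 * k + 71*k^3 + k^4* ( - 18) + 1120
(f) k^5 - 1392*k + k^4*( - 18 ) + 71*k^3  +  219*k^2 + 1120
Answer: e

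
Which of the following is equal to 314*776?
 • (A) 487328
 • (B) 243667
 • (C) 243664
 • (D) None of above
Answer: C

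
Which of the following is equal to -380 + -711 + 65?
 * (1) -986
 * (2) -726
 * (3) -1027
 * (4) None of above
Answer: 4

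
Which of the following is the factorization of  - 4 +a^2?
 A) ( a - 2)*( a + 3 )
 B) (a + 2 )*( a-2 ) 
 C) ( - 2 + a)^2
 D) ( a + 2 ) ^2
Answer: B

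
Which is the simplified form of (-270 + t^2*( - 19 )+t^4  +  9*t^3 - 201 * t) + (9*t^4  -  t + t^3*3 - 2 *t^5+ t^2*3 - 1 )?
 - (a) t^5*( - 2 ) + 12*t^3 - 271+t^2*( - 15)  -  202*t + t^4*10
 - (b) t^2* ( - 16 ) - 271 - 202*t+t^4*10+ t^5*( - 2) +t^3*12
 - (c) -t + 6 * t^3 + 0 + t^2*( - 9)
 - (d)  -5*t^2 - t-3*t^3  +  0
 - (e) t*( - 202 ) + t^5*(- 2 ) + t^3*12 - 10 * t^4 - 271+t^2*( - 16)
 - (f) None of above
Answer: b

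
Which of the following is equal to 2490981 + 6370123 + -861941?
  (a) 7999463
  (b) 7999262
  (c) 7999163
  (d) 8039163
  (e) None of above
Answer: c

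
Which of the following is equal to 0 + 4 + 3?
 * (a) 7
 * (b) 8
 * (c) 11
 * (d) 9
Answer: a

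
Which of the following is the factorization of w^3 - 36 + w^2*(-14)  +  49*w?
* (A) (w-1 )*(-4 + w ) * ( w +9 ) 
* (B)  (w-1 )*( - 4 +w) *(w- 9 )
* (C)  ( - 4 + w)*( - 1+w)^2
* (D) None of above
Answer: B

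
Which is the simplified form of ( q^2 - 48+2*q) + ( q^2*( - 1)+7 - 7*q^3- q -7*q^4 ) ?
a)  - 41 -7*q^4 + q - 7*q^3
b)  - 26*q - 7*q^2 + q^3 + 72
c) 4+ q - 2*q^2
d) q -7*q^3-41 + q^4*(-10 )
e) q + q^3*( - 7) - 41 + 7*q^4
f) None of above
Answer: a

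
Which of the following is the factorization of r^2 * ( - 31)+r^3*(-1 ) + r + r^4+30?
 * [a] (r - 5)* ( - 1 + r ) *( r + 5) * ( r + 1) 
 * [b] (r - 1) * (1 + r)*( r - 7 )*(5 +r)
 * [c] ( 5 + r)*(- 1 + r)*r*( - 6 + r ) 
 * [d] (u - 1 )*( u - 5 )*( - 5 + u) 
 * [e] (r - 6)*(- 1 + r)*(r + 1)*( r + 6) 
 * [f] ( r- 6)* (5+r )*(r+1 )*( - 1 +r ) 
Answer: f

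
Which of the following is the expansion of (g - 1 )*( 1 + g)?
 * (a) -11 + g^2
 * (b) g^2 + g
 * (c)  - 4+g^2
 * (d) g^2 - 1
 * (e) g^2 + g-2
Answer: d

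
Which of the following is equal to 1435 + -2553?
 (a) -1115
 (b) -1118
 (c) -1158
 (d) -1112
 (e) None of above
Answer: b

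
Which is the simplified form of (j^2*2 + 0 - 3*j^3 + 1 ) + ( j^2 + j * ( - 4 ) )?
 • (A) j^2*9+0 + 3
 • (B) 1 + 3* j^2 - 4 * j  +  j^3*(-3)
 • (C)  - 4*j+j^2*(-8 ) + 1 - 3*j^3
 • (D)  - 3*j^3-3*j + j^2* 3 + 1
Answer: B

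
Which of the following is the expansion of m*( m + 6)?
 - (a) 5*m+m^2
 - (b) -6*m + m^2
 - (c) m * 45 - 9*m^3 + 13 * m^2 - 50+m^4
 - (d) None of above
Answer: d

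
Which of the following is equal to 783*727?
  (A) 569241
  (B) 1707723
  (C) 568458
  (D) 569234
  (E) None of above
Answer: A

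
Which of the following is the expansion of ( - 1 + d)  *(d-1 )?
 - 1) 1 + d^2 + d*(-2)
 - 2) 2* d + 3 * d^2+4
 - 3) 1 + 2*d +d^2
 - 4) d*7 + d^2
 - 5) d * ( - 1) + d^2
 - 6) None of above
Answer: 1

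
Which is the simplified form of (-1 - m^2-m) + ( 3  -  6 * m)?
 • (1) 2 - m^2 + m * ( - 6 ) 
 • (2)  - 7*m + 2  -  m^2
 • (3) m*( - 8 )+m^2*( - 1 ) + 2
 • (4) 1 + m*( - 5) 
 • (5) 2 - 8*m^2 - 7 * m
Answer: 2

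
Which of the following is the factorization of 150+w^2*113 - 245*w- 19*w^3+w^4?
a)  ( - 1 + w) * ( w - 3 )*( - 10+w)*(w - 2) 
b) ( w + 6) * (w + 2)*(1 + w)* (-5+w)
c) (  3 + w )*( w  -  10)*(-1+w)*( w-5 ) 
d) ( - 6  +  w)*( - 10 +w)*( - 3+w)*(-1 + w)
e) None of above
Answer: e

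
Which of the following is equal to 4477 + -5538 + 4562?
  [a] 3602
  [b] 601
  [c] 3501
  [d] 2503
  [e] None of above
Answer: c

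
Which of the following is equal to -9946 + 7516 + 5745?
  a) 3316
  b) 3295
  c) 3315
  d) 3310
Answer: c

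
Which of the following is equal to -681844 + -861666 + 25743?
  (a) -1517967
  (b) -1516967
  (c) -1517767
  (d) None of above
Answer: c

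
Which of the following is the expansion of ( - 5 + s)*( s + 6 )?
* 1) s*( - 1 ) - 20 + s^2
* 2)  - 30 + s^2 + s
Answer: 2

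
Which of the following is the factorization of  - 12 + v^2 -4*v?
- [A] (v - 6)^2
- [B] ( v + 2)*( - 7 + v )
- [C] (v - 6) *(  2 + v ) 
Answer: C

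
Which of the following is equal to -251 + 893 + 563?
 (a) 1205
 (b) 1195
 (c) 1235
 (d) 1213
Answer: a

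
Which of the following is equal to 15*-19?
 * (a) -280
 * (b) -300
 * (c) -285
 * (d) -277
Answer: c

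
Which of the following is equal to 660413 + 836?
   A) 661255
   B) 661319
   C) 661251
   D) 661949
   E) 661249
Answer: E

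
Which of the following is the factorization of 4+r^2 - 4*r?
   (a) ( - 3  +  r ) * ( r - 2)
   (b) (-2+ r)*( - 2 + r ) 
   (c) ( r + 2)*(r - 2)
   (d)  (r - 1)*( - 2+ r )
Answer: b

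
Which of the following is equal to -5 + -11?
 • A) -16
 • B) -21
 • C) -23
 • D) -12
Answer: A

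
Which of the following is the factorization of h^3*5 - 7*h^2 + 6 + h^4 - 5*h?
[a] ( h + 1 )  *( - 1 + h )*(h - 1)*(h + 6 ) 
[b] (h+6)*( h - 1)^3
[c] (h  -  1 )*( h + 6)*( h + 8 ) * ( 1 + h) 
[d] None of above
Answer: a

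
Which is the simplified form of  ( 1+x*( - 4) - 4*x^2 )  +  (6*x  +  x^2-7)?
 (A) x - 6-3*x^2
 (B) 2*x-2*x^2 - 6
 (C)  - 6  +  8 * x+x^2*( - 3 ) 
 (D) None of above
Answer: D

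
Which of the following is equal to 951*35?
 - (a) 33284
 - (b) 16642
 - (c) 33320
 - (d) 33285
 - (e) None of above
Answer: d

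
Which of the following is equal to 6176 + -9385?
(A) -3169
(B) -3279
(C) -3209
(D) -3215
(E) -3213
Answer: C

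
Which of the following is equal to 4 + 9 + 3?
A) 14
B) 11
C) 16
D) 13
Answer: C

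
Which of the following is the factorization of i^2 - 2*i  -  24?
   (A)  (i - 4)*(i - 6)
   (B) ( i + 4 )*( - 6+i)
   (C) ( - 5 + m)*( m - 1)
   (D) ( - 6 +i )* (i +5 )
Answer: B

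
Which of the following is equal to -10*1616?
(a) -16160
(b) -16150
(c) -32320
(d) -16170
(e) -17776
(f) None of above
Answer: a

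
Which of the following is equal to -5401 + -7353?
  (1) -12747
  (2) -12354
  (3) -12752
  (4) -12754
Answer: 4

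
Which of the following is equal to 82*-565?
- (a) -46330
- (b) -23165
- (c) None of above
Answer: a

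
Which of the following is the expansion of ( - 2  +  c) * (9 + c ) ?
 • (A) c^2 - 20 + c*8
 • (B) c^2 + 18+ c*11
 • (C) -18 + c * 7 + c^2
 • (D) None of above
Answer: C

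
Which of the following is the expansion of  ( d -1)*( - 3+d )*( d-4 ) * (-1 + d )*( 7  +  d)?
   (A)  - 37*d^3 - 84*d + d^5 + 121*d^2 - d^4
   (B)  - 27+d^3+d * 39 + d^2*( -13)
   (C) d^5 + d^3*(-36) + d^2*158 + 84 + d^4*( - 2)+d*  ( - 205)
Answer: C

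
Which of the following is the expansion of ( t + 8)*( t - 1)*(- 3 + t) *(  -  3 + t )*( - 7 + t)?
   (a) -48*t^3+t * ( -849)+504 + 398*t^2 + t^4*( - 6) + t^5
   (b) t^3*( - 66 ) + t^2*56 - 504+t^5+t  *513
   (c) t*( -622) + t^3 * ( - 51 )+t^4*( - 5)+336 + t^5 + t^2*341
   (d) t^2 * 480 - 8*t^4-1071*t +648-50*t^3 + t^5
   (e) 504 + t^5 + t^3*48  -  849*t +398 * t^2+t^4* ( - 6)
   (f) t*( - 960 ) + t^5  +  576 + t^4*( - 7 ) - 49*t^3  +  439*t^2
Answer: a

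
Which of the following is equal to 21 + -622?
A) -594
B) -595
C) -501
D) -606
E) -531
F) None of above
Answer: F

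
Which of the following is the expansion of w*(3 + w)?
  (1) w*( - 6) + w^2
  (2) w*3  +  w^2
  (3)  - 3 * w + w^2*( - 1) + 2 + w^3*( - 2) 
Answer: 2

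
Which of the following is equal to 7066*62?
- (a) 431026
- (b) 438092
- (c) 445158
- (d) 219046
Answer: b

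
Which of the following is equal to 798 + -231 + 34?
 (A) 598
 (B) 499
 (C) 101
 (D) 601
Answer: D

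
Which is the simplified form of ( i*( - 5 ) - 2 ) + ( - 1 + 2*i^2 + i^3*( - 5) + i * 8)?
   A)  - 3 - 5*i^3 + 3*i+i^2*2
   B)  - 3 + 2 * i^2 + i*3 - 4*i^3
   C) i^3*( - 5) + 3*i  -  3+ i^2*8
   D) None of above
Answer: A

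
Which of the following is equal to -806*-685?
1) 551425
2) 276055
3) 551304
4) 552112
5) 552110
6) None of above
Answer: 5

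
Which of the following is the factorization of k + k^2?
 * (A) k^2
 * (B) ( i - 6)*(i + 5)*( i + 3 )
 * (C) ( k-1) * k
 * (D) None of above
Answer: D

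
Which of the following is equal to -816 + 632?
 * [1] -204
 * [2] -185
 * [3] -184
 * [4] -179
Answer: 3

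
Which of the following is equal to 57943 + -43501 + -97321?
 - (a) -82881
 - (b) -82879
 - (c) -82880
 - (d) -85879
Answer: b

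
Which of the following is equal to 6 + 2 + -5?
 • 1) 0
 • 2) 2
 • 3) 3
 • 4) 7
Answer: 3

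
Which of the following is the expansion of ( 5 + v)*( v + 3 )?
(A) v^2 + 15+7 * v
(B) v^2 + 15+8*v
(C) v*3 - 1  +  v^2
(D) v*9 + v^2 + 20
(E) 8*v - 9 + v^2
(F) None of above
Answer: B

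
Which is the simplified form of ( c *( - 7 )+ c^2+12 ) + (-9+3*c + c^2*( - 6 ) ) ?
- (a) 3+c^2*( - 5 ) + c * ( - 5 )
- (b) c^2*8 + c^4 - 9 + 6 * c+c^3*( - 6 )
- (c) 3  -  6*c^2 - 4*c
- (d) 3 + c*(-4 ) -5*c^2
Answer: d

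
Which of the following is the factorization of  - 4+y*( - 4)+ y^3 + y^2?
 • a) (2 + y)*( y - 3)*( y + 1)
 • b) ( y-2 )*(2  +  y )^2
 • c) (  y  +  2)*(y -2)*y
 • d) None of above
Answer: d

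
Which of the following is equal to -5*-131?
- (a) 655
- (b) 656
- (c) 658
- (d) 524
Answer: a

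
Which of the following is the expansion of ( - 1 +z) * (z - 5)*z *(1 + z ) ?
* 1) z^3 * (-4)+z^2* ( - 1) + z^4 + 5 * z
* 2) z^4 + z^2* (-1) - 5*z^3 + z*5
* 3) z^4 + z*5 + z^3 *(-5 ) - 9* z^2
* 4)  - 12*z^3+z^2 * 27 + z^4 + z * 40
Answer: 2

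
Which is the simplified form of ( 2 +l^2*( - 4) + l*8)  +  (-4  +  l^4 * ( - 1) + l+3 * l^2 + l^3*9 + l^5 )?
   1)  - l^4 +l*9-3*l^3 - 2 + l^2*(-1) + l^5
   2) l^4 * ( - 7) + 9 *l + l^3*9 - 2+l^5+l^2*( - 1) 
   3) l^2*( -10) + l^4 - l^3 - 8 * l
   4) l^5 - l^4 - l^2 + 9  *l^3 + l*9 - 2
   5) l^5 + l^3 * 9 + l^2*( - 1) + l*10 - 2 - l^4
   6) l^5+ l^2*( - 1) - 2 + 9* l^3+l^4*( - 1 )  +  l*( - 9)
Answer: 4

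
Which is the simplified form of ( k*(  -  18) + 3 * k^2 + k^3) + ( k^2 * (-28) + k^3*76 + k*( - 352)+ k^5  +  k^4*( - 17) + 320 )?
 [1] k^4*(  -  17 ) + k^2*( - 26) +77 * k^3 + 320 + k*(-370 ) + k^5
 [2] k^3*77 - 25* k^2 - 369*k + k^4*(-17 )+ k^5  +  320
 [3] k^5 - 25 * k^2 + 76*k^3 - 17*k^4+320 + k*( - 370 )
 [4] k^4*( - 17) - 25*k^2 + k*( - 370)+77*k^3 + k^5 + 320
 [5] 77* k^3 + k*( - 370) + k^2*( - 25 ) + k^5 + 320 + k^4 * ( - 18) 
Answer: 4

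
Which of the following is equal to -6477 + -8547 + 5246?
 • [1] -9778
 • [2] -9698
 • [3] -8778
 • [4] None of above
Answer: 1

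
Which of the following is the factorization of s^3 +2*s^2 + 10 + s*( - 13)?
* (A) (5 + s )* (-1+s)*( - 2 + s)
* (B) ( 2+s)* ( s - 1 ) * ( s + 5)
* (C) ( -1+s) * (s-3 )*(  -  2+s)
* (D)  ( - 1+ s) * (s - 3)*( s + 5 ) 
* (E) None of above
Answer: A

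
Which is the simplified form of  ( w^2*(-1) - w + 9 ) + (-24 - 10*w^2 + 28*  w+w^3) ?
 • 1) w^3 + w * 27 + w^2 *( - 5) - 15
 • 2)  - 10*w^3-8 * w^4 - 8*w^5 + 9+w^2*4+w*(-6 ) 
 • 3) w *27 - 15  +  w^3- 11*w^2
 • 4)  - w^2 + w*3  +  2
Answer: 3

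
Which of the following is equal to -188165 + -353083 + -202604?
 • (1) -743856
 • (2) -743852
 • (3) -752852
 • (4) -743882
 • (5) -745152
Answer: 2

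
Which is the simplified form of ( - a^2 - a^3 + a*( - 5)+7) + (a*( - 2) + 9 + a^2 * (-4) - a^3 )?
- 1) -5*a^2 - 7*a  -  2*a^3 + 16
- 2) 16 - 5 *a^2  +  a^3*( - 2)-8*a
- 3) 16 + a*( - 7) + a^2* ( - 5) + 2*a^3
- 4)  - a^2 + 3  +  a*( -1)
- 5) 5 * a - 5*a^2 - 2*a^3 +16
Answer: 1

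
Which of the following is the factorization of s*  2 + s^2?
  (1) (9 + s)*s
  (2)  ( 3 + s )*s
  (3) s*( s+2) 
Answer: 3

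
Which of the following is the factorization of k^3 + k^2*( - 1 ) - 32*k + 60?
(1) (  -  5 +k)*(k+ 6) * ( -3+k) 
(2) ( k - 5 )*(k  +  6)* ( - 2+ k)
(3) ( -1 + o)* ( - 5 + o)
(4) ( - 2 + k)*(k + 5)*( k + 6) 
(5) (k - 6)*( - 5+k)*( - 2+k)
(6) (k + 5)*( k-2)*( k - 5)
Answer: 2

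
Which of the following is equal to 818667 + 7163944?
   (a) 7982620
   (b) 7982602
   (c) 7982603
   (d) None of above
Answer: d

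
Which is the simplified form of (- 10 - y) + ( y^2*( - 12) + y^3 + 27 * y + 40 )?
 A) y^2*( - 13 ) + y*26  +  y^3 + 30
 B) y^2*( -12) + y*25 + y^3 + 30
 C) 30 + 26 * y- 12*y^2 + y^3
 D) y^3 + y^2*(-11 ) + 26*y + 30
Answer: C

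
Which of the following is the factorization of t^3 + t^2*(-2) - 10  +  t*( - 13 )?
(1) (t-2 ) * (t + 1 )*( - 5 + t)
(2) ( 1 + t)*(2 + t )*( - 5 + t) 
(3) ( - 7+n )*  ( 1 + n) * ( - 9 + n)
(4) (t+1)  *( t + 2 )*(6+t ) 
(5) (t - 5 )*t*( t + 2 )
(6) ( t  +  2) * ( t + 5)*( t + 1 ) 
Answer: 2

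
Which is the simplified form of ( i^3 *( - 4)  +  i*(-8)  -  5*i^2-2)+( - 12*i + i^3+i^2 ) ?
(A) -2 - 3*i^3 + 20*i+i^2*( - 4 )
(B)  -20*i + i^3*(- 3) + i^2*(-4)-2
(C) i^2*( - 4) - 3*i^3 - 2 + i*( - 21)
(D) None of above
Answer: B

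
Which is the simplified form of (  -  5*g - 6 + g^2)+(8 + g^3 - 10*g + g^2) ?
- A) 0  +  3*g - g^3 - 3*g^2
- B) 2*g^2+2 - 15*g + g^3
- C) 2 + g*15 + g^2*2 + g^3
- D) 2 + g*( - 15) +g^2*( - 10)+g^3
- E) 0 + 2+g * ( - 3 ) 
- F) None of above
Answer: B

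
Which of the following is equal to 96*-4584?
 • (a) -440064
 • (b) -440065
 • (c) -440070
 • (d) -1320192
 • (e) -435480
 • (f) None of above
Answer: a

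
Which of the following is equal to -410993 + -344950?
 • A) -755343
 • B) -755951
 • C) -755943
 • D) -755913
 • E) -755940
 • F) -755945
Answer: C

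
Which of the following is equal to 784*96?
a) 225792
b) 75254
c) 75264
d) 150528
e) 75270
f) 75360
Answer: c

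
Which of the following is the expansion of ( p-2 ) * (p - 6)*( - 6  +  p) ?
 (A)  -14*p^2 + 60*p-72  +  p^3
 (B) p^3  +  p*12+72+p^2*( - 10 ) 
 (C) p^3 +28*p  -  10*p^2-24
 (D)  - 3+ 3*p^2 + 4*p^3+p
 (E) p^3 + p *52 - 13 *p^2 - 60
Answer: A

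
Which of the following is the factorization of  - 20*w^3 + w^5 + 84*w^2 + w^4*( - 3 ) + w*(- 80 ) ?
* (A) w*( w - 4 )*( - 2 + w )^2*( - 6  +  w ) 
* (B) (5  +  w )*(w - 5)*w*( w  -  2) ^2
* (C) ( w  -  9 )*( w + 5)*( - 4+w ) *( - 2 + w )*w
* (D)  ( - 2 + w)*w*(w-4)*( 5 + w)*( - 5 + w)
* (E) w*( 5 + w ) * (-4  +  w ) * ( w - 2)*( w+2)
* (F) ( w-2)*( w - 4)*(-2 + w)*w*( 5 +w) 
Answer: F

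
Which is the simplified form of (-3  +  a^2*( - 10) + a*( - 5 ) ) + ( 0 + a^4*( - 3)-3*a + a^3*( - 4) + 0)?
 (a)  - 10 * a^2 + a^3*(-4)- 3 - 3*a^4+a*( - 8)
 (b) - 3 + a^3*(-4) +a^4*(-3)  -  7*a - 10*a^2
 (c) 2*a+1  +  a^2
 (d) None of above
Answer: a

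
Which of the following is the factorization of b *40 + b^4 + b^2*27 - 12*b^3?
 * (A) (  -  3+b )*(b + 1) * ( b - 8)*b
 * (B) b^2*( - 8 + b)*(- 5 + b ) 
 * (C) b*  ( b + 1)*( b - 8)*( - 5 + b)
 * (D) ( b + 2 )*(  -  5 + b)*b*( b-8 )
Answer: C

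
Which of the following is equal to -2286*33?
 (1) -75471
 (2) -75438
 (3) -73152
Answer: 2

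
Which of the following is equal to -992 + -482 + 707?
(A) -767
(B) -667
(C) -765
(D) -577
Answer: A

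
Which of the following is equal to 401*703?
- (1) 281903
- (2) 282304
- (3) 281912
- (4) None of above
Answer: 1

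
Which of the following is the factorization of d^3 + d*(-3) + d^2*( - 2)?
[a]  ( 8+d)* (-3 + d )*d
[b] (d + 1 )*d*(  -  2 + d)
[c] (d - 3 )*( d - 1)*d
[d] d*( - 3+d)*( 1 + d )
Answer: d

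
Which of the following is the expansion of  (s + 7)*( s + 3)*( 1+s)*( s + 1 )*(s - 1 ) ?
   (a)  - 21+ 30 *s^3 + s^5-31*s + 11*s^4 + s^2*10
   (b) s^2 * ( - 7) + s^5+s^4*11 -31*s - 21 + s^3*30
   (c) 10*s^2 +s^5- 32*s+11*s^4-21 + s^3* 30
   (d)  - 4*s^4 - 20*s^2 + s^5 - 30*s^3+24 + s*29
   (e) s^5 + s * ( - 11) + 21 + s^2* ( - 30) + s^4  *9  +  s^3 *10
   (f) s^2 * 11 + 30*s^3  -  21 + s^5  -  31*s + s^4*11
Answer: a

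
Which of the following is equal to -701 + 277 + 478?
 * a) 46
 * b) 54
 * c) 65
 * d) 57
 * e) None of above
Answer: b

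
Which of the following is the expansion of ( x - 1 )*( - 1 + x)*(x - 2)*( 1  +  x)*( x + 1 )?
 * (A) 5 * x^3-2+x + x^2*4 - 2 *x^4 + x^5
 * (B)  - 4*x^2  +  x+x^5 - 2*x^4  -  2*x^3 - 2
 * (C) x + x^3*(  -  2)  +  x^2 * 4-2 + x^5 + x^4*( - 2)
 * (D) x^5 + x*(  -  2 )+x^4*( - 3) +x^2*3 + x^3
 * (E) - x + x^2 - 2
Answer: C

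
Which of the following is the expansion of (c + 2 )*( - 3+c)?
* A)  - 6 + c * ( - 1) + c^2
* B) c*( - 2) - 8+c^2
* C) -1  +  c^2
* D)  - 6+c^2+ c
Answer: A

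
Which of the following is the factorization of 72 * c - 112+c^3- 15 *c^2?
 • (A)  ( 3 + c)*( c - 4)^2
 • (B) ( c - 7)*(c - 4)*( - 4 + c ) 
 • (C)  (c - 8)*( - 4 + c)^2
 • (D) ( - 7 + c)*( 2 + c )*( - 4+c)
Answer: B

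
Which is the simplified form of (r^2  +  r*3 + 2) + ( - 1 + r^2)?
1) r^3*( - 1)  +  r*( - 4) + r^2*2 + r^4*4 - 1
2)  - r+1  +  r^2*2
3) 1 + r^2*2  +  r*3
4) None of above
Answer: 3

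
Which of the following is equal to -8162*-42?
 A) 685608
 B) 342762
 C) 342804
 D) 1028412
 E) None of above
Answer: C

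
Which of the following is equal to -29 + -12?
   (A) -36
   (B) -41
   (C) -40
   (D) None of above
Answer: B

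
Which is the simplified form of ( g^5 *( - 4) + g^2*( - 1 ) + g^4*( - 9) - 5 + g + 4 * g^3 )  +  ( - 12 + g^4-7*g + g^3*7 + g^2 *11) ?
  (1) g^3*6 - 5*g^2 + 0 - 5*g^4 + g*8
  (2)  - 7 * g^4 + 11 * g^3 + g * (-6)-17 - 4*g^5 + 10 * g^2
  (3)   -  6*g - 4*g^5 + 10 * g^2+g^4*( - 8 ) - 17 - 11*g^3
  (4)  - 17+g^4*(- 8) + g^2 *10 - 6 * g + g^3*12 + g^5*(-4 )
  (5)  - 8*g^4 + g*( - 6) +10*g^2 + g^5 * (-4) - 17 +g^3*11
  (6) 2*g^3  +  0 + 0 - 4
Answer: 5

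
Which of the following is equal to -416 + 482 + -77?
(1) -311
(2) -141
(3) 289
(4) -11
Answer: 4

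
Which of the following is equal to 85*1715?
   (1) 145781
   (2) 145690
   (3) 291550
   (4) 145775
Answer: 4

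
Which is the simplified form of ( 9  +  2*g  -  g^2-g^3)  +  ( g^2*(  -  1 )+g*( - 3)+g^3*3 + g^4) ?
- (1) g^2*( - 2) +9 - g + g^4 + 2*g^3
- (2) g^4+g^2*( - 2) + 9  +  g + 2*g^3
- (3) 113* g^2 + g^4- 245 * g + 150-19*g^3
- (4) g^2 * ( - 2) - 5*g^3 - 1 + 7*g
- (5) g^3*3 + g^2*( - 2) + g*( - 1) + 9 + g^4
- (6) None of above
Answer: 1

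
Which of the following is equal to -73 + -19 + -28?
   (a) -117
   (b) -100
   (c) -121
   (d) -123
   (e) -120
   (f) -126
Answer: e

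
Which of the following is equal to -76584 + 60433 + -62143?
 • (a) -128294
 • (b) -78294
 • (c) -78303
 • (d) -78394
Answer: b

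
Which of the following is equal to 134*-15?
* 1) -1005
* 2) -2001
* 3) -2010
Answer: 3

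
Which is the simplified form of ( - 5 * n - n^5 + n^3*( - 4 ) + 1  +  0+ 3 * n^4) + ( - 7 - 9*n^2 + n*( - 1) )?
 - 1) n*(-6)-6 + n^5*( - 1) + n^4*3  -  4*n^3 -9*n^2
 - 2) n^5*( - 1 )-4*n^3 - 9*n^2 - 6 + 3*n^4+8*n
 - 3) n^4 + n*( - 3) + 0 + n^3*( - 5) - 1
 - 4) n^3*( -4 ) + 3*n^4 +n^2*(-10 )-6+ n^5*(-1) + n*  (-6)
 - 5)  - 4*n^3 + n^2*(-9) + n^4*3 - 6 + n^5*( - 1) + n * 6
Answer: 1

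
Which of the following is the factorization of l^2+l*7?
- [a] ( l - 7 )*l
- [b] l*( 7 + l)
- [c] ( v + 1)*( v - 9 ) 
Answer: b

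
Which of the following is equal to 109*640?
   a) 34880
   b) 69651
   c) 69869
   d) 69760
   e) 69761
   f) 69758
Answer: d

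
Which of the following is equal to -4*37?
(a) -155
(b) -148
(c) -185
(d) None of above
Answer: b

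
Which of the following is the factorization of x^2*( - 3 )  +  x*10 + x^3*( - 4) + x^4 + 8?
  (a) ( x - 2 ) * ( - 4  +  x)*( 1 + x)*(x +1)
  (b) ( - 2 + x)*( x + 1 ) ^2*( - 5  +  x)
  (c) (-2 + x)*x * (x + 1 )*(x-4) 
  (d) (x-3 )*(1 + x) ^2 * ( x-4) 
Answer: a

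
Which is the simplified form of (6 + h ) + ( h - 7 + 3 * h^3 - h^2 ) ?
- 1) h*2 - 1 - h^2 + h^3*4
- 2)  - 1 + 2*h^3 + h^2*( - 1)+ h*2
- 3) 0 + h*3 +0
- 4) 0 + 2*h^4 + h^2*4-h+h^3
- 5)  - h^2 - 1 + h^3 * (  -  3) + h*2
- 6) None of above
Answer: 6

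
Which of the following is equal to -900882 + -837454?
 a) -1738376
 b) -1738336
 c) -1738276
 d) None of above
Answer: b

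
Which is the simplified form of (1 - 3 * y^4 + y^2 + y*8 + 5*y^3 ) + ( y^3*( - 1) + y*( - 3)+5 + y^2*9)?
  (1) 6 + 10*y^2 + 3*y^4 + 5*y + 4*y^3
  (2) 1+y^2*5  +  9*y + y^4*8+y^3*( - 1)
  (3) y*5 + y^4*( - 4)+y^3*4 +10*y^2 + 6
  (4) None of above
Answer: 4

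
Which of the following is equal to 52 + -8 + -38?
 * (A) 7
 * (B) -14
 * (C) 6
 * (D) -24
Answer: C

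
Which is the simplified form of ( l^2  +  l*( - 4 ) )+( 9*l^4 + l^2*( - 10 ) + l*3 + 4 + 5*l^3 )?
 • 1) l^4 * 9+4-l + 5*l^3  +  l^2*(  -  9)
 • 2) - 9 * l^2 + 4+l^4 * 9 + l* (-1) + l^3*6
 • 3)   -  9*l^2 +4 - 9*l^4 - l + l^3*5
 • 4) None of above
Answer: 1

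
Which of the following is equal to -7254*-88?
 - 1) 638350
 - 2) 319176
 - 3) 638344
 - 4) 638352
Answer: 4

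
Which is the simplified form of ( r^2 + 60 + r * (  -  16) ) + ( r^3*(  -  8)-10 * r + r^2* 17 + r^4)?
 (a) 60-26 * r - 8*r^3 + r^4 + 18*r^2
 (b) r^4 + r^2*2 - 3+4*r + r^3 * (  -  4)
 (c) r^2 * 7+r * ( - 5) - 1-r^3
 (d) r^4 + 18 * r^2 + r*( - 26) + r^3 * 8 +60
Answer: a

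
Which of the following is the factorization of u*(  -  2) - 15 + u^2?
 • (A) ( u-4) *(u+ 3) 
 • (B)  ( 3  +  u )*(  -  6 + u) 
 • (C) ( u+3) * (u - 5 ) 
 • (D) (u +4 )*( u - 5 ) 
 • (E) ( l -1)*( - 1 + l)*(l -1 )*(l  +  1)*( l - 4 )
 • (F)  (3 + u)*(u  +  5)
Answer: C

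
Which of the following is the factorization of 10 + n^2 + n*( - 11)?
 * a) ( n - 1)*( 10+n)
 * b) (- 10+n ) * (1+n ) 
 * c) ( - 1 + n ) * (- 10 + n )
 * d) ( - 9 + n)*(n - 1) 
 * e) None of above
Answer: c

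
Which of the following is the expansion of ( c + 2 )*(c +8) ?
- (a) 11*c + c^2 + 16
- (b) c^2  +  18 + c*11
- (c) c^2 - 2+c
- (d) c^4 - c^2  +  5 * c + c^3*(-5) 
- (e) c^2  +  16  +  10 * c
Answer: e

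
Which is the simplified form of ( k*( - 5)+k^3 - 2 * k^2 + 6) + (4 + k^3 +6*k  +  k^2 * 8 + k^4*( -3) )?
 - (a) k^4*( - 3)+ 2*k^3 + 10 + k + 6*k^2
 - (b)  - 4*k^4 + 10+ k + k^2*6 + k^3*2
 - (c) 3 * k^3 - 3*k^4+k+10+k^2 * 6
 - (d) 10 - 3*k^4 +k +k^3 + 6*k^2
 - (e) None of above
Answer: a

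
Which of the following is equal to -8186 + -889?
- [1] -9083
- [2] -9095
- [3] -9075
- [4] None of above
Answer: 3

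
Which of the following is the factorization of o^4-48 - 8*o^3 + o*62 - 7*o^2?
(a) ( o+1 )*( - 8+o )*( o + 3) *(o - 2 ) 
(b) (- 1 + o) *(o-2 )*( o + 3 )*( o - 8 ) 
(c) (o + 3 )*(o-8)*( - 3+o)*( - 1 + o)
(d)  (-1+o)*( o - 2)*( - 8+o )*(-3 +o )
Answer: b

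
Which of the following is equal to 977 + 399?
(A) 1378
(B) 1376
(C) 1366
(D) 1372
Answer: B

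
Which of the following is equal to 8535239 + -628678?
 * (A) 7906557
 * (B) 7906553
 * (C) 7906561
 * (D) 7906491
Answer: C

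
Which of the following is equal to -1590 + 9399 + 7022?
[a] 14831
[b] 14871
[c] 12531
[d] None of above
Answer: a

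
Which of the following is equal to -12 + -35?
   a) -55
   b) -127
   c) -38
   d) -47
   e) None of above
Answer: d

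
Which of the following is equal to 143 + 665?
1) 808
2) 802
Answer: 1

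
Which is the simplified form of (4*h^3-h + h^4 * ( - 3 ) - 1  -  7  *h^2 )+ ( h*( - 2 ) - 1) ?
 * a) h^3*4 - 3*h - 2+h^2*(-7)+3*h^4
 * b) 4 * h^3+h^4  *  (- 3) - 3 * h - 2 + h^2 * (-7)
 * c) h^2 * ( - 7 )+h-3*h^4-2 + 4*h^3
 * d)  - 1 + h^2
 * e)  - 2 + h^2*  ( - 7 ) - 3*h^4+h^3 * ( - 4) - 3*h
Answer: b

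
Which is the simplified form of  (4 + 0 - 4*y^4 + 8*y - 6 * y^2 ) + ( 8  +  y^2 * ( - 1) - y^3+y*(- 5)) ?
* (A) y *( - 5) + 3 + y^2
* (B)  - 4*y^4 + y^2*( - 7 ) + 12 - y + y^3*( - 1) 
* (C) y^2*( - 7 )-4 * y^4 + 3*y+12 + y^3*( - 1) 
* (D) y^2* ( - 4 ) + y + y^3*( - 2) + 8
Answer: C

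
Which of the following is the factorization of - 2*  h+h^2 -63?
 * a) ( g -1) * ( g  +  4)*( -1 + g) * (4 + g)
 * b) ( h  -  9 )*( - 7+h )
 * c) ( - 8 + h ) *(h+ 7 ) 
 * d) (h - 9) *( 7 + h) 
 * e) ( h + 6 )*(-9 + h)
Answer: d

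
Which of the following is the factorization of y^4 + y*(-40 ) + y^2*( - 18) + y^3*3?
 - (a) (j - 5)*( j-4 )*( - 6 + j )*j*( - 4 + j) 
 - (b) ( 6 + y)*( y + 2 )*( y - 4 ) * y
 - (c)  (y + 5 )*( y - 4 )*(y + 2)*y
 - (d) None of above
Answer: c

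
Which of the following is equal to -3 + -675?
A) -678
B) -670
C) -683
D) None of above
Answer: A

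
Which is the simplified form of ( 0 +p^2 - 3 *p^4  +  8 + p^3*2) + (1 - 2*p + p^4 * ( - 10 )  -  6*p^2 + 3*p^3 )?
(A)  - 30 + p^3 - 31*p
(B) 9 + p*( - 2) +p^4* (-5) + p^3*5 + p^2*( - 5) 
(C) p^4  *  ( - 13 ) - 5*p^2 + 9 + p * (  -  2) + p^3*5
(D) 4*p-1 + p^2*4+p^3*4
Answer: C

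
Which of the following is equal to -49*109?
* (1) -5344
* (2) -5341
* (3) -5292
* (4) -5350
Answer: 2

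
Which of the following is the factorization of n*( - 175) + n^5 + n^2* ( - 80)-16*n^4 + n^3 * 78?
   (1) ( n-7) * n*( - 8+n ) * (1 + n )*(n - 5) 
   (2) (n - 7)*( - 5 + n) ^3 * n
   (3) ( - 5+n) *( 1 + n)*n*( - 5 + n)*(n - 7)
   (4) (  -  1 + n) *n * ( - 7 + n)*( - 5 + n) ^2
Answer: 3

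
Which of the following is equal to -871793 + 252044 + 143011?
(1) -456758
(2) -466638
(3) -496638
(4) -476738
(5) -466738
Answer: 4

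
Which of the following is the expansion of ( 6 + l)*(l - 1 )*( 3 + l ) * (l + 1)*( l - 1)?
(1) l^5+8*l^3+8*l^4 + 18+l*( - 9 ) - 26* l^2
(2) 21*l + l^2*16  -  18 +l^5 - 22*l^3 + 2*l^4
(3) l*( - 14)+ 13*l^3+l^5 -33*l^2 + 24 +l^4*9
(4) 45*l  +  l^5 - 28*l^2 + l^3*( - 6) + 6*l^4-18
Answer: 1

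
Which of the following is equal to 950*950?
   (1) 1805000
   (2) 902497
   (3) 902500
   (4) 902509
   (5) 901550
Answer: 3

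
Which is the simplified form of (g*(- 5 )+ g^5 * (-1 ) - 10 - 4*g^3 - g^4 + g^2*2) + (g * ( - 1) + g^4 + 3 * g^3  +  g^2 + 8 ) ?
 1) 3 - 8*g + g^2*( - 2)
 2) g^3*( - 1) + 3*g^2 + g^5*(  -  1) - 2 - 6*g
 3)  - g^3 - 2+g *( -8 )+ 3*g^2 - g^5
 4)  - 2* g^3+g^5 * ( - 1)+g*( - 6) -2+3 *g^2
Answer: 2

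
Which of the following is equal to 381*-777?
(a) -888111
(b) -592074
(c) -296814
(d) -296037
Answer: d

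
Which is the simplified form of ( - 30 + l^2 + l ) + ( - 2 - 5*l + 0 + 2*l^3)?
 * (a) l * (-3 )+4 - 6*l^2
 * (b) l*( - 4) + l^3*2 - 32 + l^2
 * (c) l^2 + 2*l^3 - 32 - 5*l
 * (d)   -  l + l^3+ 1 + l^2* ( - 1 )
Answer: b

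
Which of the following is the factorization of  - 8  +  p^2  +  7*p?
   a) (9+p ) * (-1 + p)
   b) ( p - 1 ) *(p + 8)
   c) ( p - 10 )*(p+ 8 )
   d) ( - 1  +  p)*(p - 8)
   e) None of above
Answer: b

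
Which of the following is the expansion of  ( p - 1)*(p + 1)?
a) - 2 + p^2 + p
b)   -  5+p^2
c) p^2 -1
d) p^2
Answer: c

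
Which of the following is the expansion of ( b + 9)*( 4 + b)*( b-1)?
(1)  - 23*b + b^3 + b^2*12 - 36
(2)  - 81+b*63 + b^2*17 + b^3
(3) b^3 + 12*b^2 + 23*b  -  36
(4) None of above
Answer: 3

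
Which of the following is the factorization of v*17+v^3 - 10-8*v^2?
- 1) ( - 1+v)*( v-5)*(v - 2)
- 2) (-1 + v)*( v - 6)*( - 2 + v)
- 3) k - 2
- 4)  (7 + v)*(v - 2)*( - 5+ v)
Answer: 1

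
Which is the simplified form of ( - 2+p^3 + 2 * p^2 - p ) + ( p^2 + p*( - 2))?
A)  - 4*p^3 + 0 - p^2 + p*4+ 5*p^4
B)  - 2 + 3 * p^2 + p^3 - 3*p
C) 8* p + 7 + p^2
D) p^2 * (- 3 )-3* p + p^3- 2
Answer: B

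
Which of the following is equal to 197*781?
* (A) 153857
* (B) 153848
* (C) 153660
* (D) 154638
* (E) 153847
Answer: A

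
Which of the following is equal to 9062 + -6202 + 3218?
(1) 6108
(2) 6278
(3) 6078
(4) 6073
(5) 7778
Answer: 3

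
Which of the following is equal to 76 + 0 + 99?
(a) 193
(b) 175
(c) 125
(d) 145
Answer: b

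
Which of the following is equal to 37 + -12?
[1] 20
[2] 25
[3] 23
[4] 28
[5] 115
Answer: 2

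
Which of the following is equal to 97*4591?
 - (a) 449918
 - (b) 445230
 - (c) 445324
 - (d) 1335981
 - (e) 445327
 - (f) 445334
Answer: e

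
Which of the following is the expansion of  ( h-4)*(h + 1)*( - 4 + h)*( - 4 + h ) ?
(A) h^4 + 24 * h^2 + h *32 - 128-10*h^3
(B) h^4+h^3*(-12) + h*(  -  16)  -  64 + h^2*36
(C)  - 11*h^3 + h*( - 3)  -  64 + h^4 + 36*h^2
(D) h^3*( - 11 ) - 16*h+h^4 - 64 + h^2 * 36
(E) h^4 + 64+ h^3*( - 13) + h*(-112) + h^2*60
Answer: D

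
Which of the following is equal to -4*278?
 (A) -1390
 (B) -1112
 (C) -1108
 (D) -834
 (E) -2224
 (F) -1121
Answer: B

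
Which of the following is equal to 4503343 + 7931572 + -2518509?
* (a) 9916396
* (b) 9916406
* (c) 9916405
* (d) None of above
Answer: b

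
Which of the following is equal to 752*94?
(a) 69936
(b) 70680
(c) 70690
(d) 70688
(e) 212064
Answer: d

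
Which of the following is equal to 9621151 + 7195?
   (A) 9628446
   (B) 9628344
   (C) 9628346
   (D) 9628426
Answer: C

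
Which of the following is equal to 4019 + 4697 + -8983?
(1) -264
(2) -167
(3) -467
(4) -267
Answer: 4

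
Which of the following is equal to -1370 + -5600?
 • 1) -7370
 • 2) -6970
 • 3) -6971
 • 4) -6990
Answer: 2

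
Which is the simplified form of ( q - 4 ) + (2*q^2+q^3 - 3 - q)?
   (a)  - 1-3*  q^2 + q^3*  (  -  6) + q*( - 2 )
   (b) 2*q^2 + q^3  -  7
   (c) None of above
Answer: b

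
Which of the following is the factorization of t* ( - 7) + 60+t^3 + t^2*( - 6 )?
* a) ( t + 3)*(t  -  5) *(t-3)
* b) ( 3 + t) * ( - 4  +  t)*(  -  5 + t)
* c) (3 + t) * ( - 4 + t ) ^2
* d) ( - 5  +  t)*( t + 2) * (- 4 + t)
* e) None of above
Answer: b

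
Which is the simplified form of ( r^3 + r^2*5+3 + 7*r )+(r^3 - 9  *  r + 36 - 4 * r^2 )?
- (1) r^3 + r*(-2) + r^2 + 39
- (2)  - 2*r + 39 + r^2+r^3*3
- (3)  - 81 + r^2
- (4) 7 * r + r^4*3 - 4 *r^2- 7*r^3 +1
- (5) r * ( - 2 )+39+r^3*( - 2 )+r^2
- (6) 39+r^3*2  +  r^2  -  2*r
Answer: 6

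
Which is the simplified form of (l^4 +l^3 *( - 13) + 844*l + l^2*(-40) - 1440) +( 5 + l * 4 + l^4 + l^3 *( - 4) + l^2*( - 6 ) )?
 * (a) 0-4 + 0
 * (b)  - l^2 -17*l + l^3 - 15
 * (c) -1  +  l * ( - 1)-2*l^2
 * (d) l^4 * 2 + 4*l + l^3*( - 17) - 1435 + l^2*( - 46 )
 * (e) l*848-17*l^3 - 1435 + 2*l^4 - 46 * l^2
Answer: e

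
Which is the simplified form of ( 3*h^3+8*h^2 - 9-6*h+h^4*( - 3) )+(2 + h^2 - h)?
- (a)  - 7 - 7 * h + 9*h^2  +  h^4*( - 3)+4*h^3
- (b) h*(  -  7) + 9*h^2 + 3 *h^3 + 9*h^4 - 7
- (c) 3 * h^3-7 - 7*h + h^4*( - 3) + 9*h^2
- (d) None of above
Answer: c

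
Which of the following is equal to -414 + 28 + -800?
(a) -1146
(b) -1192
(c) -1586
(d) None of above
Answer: d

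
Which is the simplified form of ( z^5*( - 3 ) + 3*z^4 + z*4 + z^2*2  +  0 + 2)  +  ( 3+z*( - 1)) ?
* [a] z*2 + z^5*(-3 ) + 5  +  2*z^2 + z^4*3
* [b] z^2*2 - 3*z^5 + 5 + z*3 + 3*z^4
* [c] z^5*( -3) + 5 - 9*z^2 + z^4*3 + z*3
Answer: b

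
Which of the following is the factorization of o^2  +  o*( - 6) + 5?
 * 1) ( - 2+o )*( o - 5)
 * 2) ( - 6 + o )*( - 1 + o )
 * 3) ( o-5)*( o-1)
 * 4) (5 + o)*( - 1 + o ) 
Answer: 3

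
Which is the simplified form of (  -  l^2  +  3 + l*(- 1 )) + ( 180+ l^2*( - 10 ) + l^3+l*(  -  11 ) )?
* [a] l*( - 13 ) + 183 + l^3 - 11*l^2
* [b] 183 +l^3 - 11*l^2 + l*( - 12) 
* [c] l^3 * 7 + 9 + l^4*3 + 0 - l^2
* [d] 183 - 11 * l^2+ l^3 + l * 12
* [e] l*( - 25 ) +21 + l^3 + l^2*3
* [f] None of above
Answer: b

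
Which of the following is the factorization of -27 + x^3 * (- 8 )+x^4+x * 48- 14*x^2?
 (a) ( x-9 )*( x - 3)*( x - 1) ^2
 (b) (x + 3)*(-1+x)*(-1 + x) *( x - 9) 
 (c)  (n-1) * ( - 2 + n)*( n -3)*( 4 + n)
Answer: b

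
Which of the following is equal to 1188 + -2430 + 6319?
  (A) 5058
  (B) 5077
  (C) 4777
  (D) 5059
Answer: B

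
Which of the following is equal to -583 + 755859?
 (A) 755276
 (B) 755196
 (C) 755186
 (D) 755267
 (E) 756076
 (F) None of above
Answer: A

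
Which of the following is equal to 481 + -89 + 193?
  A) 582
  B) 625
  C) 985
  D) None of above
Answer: D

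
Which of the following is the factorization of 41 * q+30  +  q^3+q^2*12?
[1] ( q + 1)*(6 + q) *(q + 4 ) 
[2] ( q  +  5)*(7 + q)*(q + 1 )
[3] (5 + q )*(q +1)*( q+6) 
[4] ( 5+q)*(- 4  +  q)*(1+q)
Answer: 3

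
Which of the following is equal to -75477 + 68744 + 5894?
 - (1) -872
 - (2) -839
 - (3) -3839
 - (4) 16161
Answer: 2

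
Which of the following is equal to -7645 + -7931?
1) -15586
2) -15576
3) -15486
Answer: 2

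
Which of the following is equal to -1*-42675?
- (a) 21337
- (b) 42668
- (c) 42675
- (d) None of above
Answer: c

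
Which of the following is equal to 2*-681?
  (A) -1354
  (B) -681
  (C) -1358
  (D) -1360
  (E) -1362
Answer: E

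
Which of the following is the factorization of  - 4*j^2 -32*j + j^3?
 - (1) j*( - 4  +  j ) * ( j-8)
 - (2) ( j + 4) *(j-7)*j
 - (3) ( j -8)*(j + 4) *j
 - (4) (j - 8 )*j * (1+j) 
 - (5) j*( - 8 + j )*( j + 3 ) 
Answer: 3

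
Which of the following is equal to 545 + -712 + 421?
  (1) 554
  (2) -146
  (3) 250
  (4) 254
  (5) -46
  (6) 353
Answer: 4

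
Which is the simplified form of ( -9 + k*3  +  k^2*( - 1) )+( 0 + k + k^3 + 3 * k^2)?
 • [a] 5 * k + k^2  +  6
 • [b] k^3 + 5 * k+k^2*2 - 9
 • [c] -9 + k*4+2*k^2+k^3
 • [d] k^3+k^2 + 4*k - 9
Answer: c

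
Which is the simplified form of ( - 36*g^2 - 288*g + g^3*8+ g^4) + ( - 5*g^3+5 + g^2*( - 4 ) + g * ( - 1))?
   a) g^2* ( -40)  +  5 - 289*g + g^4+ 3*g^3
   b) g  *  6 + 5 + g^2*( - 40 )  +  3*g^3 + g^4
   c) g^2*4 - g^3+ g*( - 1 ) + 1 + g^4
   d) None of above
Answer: a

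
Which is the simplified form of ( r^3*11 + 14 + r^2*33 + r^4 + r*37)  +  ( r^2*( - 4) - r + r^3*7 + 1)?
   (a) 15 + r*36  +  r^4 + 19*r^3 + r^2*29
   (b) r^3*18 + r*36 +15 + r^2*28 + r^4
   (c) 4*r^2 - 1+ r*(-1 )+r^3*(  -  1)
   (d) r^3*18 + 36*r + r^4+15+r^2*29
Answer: d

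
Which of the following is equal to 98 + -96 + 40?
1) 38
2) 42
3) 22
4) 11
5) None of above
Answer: 2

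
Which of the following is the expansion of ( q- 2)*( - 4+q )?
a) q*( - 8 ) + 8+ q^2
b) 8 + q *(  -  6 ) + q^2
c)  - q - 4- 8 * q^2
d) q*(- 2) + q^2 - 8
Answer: b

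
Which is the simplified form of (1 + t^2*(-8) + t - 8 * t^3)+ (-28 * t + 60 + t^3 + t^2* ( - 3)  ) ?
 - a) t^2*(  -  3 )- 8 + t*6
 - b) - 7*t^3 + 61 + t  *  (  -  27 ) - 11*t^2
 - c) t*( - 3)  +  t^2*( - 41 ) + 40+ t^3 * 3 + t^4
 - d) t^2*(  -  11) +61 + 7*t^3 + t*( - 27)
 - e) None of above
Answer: b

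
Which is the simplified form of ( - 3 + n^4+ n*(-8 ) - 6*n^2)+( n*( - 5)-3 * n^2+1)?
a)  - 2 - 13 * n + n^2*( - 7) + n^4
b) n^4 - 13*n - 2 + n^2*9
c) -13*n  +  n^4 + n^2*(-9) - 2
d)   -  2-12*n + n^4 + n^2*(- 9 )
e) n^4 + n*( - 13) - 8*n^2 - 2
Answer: c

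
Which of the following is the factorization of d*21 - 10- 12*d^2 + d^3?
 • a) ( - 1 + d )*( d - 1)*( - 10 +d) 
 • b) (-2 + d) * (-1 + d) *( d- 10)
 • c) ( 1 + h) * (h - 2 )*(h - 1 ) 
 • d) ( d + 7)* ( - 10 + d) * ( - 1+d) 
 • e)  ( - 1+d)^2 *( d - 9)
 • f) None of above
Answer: a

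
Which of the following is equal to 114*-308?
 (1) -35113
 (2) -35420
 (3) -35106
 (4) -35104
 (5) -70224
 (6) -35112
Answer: 6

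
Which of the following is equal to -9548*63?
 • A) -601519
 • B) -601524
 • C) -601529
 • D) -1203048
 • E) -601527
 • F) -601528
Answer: B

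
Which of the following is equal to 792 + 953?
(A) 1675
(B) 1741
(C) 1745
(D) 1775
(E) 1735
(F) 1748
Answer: C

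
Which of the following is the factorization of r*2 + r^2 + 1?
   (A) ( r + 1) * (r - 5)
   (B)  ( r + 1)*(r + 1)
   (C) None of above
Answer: B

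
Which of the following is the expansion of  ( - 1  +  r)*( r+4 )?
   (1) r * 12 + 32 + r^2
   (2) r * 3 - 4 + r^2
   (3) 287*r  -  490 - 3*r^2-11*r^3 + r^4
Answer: 2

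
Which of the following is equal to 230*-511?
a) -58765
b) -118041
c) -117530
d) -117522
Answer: c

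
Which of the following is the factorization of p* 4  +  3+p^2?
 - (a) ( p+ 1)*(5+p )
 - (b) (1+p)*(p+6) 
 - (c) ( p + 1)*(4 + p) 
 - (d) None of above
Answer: d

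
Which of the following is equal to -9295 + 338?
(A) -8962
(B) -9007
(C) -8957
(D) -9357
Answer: C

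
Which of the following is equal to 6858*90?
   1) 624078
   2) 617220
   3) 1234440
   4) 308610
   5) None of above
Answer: 2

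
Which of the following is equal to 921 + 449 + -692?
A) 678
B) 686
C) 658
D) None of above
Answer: A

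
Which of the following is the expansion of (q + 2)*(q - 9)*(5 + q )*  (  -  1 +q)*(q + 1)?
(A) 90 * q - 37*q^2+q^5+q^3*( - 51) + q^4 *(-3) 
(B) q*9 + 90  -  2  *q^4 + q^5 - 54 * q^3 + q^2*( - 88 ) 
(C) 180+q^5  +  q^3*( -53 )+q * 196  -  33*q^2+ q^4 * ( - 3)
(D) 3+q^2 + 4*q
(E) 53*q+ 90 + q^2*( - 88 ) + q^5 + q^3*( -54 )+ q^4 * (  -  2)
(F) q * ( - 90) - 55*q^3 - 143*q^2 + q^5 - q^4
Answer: E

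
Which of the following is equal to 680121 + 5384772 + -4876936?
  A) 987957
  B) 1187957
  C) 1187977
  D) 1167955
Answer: B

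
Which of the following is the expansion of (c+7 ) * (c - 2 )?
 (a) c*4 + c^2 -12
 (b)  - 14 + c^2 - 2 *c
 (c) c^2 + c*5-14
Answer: c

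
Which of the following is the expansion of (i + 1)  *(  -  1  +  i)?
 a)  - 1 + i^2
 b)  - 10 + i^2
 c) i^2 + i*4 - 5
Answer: a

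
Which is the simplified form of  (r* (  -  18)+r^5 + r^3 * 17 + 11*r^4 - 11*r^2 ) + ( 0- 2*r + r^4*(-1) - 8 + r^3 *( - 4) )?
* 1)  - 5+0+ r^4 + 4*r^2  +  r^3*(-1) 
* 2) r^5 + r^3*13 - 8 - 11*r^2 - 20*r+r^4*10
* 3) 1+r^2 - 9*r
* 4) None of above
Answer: 2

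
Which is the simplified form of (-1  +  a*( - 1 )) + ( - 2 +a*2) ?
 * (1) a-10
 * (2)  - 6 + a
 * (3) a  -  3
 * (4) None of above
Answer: 3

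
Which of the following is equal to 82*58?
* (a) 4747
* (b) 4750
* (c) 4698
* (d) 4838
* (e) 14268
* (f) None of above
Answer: f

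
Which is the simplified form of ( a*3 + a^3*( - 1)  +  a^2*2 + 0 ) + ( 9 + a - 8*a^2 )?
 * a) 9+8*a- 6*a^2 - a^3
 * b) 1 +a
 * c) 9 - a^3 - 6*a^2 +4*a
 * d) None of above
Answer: c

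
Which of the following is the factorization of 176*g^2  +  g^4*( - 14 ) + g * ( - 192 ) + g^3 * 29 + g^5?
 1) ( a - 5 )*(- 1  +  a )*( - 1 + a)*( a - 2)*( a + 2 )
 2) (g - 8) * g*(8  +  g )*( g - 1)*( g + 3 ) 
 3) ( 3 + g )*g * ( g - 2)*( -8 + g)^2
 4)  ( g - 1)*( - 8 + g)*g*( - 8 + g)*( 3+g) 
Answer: 4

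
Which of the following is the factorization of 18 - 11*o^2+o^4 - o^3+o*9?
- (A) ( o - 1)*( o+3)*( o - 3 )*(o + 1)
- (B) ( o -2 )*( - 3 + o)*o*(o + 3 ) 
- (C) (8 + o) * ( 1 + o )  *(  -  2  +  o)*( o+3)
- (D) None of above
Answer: D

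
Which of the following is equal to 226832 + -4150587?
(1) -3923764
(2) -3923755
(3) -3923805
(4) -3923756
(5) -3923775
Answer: 2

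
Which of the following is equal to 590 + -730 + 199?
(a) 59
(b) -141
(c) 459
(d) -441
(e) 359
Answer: a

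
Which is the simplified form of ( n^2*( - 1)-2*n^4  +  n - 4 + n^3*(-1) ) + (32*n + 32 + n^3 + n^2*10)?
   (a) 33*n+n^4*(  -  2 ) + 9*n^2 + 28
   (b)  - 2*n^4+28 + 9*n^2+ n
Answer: a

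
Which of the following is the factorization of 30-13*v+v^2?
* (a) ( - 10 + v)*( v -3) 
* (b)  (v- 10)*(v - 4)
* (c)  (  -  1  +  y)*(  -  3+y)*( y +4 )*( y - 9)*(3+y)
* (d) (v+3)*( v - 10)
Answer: a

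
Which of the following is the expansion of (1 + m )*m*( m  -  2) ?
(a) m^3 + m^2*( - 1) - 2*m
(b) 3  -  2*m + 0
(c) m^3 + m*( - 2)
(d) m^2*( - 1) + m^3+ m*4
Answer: a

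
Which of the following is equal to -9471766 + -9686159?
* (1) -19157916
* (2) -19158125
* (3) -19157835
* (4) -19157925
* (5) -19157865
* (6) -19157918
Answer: 4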